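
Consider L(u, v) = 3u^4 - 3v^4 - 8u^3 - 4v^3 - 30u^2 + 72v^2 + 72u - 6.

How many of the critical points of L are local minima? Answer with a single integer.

2

L separates as a function of u plus a function of v, so ∇L=0 decouples.
∂L/∂u = 12(u - 3)(u - 1)(u + 2) = 0 at u ∈ {-2, 1, 3}; ∂L/∂v = -12v(v - 3)(v + 4) = 0 at v ∈ {-4, 0, 3}.
The Hessian is diagonal: diag(L_uu, L_vv). Second derivatives: L_uu(-2)=180, L_uu(1)=-72, L_uu(3)=120; L_vv(-4)=-336, L_vv(0)=144, L_vv(3)=-252.
Local minima occur where both diagonal entries positive: (-2, 0), (3, 0). Count: 2.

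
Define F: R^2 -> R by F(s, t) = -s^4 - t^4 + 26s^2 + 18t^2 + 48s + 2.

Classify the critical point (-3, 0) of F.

The mixed partial ∂²F/∂s∂t is 0, so the Hessian at any point is diag(F_ss, F_tt) = diag(4(-3s^2 + 13), 12(-t^2 + 3)).
At (-3, 0): H = diag(-56, 36).
The eigenvalues have opposite signs, so H is indefinite: a saddle point.

saddle point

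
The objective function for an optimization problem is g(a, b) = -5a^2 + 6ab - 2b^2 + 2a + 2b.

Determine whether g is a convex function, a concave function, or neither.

g is quadratic, so its Hessian is the constant matrix H = [[-10, 6], [6, -4]].
det(H) = 4, tr(H) = -14.
det(H) > 0 and tr(H) < 0, so H is negative definite everywhere: concave.

concave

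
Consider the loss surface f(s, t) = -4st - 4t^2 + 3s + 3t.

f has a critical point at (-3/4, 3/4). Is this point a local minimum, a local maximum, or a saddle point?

The Hessian of f is constant: H = [[0, -4], [-4, -8]].
det(H) = 0·(-8) − (-4)² = -16.
Since det(H) < 0, H is indefinite and the critical point is a saddle point.

saddle point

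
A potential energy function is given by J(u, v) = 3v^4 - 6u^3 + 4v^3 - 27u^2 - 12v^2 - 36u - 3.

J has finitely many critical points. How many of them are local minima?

2

J separates as a function of u plus a function of v, so ∇J=0 decouples.
∂J/∂u = -18(u + 1)(u + 2) = 0 at u ∈ {-2, -1}; ∂J/∂v = 12v(v - 1)(v + 2) = 0 at v ∈ {-2, 0, 1}.
The Hessian is diagonal: diag(J_uu, J_vv). Second derivatives: J_uu(-2)=18, J_uu(-1)=-18; J_vv(-2)=72, J_vv(0)=-24, J_vv(1)=36.
Local minima occur where both diagonal entries positive: (-2, -2), (-2, 1). Count: 2.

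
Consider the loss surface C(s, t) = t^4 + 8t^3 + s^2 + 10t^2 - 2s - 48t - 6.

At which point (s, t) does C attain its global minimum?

(1, 1)

C(s,t) separates as P(s) + Q(t) − 6, so its minimum is min P + min Q − 6.
P'(s) = 2s - 2 vanishes at s ∈ {1}; Q'(t) = 4(t - 1)(t + 3)(t + 4) vanishes at t ∈ {-4, -3, 1}.
Local minima of P (where P''>0): P(1)=-1. Local minima of Q: Q(-4)=96, Q(1)=-29.
So the global minimum of C is P(1) + Q(1) − 6 = -1 − 29 − 6 = -36, attained at (1, 1).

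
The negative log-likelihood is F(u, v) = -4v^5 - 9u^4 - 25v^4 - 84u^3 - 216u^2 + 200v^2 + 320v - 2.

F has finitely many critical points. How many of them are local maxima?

4

F separates as a function of u plus a function of v, so ∇F=0 decouples.
∂F/∂u = -36u(u + 3)(u + 4) = 0 at u ∈ {-4, -3, 0}; ∂F/∂v = -20(v - 2)(v + 1)(v + 2)(v + 4) = 0 at v ∈ {-4, -2, -1, 2}.
The Hessian is diagonal: diag(F_uu, F_vv). Second derivatives: F_uu(-4)=-144, F_uu(-3)=108, F_uu(0)=-432; F_vv(-4)=720, F_vv(-2)=-160, F_vv(-1)=180, F_vv(2)=-1440.
Local maxima occur where both diagonal entries negative: (-4, -2), (-4, 2), (0, -2), (0, 2). Count: 4.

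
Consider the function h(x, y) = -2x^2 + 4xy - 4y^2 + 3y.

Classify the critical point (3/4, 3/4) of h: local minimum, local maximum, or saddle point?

The Hessian of h is constant: H = [[-4, 4], [4, -8]].
det(H) = (-4)·(-8) − 4² = 16.
det(H) > 0 and tr(H) = -12 < 0, so H is negative definite and the point is a local maximum.

local maximum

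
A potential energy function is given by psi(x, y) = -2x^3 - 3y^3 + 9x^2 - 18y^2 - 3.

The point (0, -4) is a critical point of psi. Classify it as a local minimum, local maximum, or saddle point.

local minimum

The mixed partial ∂²psi/∂x∂y is 0, so the Hessian at any point is diag(psi_xx, psi_yy) = diag(6(-2x + 3), -18(y + 2)).
At (0, -4): H = diag(18, 36).
Both eigenvalues are positive, so H is positive definite: a local minimum.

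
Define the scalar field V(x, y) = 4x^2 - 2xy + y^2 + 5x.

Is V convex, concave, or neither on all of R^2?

convex

V is quadratic, so its Hessian is the constant matrix H = [[8, -2], [-2, 2]].
det(H) = 12, tr(H) = 10.
det(H) > 0 and tr(H) > 0, so H is positive definite everywhere: convex.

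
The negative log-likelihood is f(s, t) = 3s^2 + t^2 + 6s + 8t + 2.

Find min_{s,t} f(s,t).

-17

f(s,t) separates as P(s) + Q(t) + 2, so its minimum is min P + min Q + 2.
P'(s) = 6s + 6 vanishes at s ∈ {-1}; Q'(t) = 2(t + 4) vanishes at t ∈ {-4}.
Local minima of P (where P''>0): P(-1)=-3. Local minima of Q: Q(-4)=-16.
So the global minimum of f is P(-1) + Q(-4) + 2 = -3 − 16 + 2 = -17, attained at (-1, -4).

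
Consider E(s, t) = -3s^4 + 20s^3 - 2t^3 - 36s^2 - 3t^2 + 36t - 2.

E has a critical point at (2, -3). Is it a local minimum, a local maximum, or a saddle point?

local minimum

The mixed partial ∂²E/∂s∂t is 0, so the Hessian at any point is diag(E_ss, E_tt) = diag(12(-3s^2 + 10s - 6), -6(2t + 1)).
At (2, -3): H = diag(24, 30).
Both eigenvalues are positive, so H is positive definite: a local minimum.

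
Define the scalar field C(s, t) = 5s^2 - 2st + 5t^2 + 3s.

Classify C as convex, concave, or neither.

convex

C is quadratic, so its Hessian is the constant matrix H = [[10, -2], [-2, 10]].
det(H) = 96, tr(H) = 20.
det(H) > 0 and tr(H) > 0, so H is positive definite everywhere: convex.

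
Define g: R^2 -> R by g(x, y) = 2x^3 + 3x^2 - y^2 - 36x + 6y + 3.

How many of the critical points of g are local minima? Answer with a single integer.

0

g separates as a function of x plus a function of y, so ∇g=0 decouples.
∂g/∂x = 6(x - 2)(x + 3) = 0 at x ∈ {-3, 2}; ∂g/∂y = -2(y - 3) = 0 at y ∈ {3}.
The Hessian is diagonal: diag(g_xx, g_yy). Second derivatives: g_xx(-3)=-30, g_xx(2)=30; g_yy(3)=-2.
Local minima occur where both diagonal entries positive: none. Count: 0.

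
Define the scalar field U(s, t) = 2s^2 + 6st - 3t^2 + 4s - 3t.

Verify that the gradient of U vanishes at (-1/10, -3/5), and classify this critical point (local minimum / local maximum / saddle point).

saddle point

∇U = (4s + 6t + 4, 6s - 6t - 3); substituting (-1/10, -3/5) gives ∇U = (0, 0), so (-1/10, -3/5) is indeed a critical point.
The Hessian of U is constant: H = [[4, 6], [6, -6]].
det(H) = 4·(-6) − 6² = -60.
Since det(H) < 0, H is indefinite and the critical point is a saddle point.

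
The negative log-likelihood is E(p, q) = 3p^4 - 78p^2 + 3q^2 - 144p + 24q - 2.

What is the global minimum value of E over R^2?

-1106

E(p,q) separates as A(p) + B(q) − 2, so its minimum is min A + min B − 2.
A'(p) = 12(p - 4)(p + 1)(p + 3) vanishes at p ∈ {-3, -1, 4}; B'(q) = 6q + 24 vanishes at q ∈ {-4}.
Local minima of A (where A''>0): A(-3)=-27, A(4)=-1056. Local minima of B: B(-4)=-48.
So the global minimum of E is A(4) + B(-4) − 2 = -1056 − 48 − 2 = -1106, attained at (4, -4).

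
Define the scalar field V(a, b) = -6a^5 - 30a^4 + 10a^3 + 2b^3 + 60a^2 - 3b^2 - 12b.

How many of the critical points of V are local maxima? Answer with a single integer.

V separates as a function of a plus a function of b, so ∇V=0 decouples.
∂V/∂a = -30a(a - 1)(a + 1)(a + 4) = 0 at a ∈ {-4, -1, 0, 1}; ∂V/∂b = 6(b - 2)(b + 1) = 0 at b ∈ {-1, 2}.
The Hessian is diagonal: diag(V_aa, V_bb). Second derivatives: V_aa(-4)=1800, V_aa(-1)=-180, V_aa(0)=120, V_aa(1)=-300; V_bb(-1)=-18, V_bb(2)=18.
Local maxima occur where both diagonal entries negative: (-1, -1), (1, -1). Count: 2.

2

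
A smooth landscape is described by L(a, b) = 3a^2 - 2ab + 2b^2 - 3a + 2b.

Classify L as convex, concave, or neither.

L is quadratic, so its Hessian is the constant matrix H = [[6, -2], [-2, 4]].
det(H) = 20, tr(H) = 10.
det(H) > 0 and tr(H) > 0, so H is positive definite everywhere: convex.

convex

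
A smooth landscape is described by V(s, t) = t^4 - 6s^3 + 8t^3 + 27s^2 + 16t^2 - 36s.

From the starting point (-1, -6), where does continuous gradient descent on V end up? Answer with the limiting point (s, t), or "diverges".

(1, -4)

V is separable, so gradient descent decouples: s follows -∂V/∂s, t follows -∂V/∂t.
∂V/∂s = -18(s - 2)(s - 1); at s=-1 this is -108, so s increases.
∂V/∂t = 4t(t + 2)(t + 4); at t=-6 this is -192, so t increases.
s converges to its nearest critical value 1 (a local min of the s-part); t converges to -4. The iterate converges to (1, -4).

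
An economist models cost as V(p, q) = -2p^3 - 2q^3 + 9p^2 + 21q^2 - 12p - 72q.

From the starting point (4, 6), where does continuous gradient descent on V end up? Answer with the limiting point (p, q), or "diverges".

V is separable, so gradient descent decouples: p follows -∂V/∂p, q follows -∂V/∂q.
∂V/∂p = -6(p - 2)(p - 1); at p=4 this is -36, so p increases.
∂V/∂q = -6(q - 4)(q - 3); at q=6 this is -36, so q increases.
The p-coordinate has no critical point in that direction and runs off to infinity.

diverges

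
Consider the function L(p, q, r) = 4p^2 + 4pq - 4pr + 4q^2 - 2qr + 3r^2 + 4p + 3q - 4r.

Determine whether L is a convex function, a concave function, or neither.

L is quadratic, so its Hessian is the constant matrix H = [[8, 4, -4], [4, 8, -2], [-4, -2, 6]].
Leading principal minors: 8, 48, 192.
All positive ⇒ H ≻ 0 ⇒ convex.

convex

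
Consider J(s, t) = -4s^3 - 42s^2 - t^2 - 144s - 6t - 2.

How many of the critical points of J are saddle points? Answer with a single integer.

1

J separates as a function of s plus a function of t, so ∇J=0 decouples.
∂J/∂s = -12(s + 3)(s + 4) = 0 at s ∈ {-4, -3}; ∂J/∂t = -2(t + 3) = 0 at t ∈ {-3}.
The Hessian is diagonal: diag(J_ss, J_tt). Second derivatives: J_ss(-4)=12, J_ss(-3)=-12; J_tt(-3)=-2.
Saddle points occur where the two diagonal entries have opposite signs: (-4, -3). Count: 1.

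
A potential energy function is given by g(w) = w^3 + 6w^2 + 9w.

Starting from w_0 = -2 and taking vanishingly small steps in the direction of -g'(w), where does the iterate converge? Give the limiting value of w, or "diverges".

g'(w) = 3(w + 1)(w + 3), so g'(-2) = -3.
Gradient descent moves in the -g' direction, i.e. w is increasing.
The nearest critical point in that direction is w = -1, where g'' = 6 > 0 (a local minimum). The iterate converges there.

-1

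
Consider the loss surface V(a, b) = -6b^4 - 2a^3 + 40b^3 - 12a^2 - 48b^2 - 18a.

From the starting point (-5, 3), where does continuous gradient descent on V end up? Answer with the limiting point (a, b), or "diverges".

(-3, 1)

V is separable, so gradient descent decouples: a follows -∂V/∂a, b follows -∂V/∂b.
∂V/∂a = -6(a + 1)(a + 3); at a=-5 this is -48, so a increases.
∂V/∂b = -24b(b - 4)(b - 1); at b=3 this is 144, so b decreases.
a converges to its nearest critical value -3 (a local min of the a-part); b converges to 1. The iterate converges to (-3, 1).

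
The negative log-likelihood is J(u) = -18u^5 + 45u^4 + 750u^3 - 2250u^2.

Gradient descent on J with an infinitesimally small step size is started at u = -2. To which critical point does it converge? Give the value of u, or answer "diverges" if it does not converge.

J'(u) = -90u(u - 5)(u - 2)(u + 5), so J'(-2) = 15120.
Gradient descent moves in the -J' direction, i.e. u is decreasing.
The nearest critical point in that direction is u = -5, where J'' = 31500 > 0 (a local minimum). The iterate converges there.

-5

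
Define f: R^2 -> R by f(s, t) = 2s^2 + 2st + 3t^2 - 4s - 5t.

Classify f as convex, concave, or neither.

f is quadratic, so its Hessian is the constant matrix H = [[4, 2], [2, 6]].
det(H) = 20, tr(H) = 10.
det(H) > 0 and tr(H) > 0, so H is positive definite everywhere: convex.

convex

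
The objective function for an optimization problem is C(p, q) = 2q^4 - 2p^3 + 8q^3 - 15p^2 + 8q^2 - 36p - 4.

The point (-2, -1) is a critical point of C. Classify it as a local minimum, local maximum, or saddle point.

local maximum

The mixed partial ∂²C/∂p∂q is 0, so the Hessian at any point is diag(C_pp, C_qq) = diag(-6(2p + 5), 8(3q^2 + 6q + 2)).
At (-2, -1): H = diag(-6, -8).
Both eigenvalues are negative, so H is negative definite: a local maximum.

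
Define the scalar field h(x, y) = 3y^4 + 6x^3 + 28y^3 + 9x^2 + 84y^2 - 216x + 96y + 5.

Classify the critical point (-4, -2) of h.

local maximum

The mixed partial ∂²h/∂x∂y is 0, so the Hessian at any point is diag(h_xx, h_yy) = diag(18(2x + 1), 12(3y^2 + 14y + 14)).
At (-4, -2): H = diag(-126, -24).
Both eigenvalues are negative, so H is negative definite: a local maximum.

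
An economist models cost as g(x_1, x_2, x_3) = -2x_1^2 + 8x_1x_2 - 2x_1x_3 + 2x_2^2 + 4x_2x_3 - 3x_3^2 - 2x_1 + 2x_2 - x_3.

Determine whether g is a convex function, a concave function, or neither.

g is quadratic, so its Hessian is the constant matrix H = [[-4, 8, -2], [8, 4, 4], [-2, 4, -6]].
Leading principal minors: -4, -80, 400.
Neither pattern holds ⇒ H is indefinite ⇒ neither convex nor concave.

neither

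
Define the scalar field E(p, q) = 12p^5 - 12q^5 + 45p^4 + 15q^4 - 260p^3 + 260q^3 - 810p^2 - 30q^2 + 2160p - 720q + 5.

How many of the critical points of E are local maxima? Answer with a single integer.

4

E separates as a function of p plus a function of q, so ∇E=0 decouples.
∂E/∂p = 60(p - 3)(p - 1)(p + 3)(p + 4) = 0 at p ∈ {-4, -3, 1, 3}; ∂E/∂q = -60(q - 4)(q - 1)(q + 1)(q + 3) = 0 at q ∈ {-3, -1, 1, 4}.
The Hessian is diagonal: diag(E_pp, E_qq). Second derivatives: E_pp(-4)=-2100, E_pp(-3)=1440, E_pp(1)=-2400, E_pp(3)=5040; E_qq(-3)=3360, E_qq(-1)=-1200, E_qq(1)=1440, E_qq(4)=-6300.
Local maxima occur where both diagonal entries negative: (-4, -1), (-4, 4), (1, -1), (1, 4). Count: 4.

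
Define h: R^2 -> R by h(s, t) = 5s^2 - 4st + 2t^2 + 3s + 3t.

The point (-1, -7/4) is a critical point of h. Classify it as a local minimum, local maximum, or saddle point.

The Hessian of h is constant: H = [[10, -4], [-4, 4]].
det(H) = 10·4 − (-4)² = 24.
det(H) > 0 and tr(H) = 14 > 0, so H is positive definite and the point is a local minimum.

local minimum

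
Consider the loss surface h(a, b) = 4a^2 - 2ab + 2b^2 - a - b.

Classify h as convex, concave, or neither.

h is quadratic, so its Hessian is the constant matrix H = [[8, -2], [-2, 4]].
det(H) = 28, tr(H) = 12.
det(H) > 0 and tr(H) > 0, so H is positive definite everywhere: convex.

convex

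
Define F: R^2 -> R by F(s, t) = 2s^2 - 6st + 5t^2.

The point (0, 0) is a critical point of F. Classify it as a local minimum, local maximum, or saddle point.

local minimum

The Hessian of F is constant: H = [[4, -6], [-6, 10]].
det(H) = 4·10 − (-6)² = 4.
det(H) > 0 and tr(H) = 14 > 0, so H is positive definite and the point is a local minimum.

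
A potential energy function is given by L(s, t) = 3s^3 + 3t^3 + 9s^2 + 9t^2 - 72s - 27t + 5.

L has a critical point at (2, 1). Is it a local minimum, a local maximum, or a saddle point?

local minimum

The mixed partial ∂²L/∂s∂t is 0, so the Hessian at any point is diag(L_ss, L_tt) = diag(18(s + 1), 18(t + 1)).
At (2, 1): H = diag(54, 36).
Both eigenvalues are positive, so H is positive definite: a local minimum.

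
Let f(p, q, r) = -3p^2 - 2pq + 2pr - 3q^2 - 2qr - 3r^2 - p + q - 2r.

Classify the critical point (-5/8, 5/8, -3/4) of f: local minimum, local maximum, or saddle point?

The Hessian is constant: H = [[-6, -2, 2], [-2, -6, -2], [2, -2, -6]].
Leading principal minors: Δ₁ = -6, Δ₂ = 32, Δ₃ = -128.
The minors alternate sign starting negative (−, +, −), so H is negative definite: a local maximum.

local maximum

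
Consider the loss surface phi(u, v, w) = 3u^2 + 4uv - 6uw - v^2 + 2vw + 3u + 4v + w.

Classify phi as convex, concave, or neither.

phi is quadratic, so its Hessian is the constant matrix H = [[6, 4, -6], [4, -2, 2], [-6, 2, 0]].
Leading principal minors: 6, -28, -48.
Neither pattern holds ⇒ H is indefinite ⇒ neither convex nor concave.

neither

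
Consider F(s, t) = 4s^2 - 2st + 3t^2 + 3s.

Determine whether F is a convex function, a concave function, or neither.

convex

F is quadratic, so its Hessian is the constant matrix H = [[8, -2], [-2, 6]].
det(H) = 44, tr(H) = 14.
det(H) > 0 and tr(H) > 0, so H is positive definite everywhere: convex.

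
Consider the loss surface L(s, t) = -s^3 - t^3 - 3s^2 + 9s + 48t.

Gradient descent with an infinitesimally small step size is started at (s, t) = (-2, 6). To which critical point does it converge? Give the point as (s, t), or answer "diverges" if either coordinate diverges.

L is separable, so gradient descent decouples: s follows -∂L/∂s, t follows -∂L/∂t.
∂L/∂s = -3(s - 1)(s + 3); at s=-2 this is 9, so s decreases.
∂L/∂t = -3(t - 4)(t + 4); at t=6 this is -60, so t increases.
The t-coordinate has no critical point in that direction and runs off to infinity.

diverges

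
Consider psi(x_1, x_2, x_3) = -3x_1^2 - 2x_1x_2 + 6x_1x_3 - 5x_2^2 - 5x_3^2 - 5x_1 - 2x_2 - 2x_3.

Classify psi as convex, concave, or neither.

concave

psi is quadratic, so its Hessian is the constant matrix H = [[-6, -2, 6], [-2, -10, 0], [6, 0, -10]].
Leading principal minors: -6, 56, -200.
Signs alternate −, +, − ⇒ H ≺ 0 ⇒ concave.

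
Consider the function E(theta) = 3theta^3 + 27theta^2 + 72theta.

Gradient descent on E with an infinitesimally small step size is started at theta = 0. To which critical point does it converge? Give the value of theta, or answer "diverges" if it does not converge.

-2

E'(theta) = 9(theta + 2)(theta + 4), so E'(0) = 72.
Gradient descent moves in the -E' direction, i.e. theta is decreasing.
The nearest critical point in that direction is theta = -2, where E'' = 18 > 0 (a local minimum). The iterate converges there.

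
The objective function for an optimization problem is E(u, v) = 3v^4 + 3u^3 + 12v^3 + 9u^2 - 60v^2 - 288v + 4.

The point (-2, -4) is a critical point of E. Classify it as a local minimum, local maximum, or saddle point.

The mixed partial ∂²E/∂u∂v is 0, so the Hessian at any point is diag(E_uu, E_vv) = diag(18(u + 1), 12(3v^2 + 6v - 10)).
At (-2, -4): H = diag(-18, 168).
The eigenvalues have opposite signs, so H is indefinite: a saddle point.

saddle point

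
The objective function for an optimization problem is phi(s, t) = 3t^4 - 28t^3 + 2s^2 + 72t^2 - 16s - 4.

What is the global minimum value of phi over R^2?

-36

phi(s,t) separates as P(s) + Q(t) − 4, so its minimum is min P + min Q − 4.
P'(s) = 4s - 16 vanishes at s ∈ {4}; Q'(t) = 12t(t - 4)(t - 3) vanishes at t ∈ {0, 3, 4}.
Local minima of P (where P''>0): P(4)=-32. Local minima of Q: Q(0)=0, Q(4)=128.
So the global minimum of phi is P(4) + Q(0) − 4 = -32 + 0 − 4 = -36, attained at (4, 0).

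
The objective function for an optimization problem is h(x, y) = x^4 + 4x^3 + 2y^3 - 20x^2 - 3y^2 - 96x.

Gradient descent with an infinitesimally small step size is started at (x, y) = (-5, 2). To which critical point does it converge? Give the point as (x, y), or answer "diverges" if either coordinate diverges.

h is separable, so gradient descent decouples: x follows -∂h/∂x, y follows -∂h/∂y.
∂h/∂x = 4(x - 3)(x + 2)(x + 4); at x=-5 this is -96, so x increases.
∂h/∂y = 6y(y - 1); at y=2 this is 12, so y decreases.
x converges to its nearest critical value -4 (a local min of the x-part); y converges to 1. The iterate converges to (-4, 1).

(-4, 1)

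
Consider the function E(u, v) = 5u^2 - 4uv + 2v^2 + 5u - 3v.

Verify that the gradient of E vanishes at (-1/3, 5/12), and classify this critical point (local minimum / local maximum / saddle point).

∇E = (10u - 4v + 5, -4u + 4v - 3); substituting (-1/3, 5/12) gives ∇E = (0, 0), so (-1/3, 5/12) is indeed a critical point.
The Hessian of E is constant: H = [[10, -4], [-4, 4]].
det(H) = 10·4 − (-4)² = 24.
det(H) > 0 and tr(H) = 14 > 0, so H is positive definite and the point is a local minimum.

local minimum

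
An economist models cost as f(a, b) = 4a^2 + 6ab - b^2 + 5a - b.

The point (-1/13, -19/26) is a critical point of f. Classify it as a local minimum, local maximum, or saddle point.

saddle point

The Hessian of f is constant: H = [[8, 6], [6, -2]].
det(H) = 8·(-2) − 6² = -52.
Since det(H) < 0, H is indefinite and the critical point is a saddle point.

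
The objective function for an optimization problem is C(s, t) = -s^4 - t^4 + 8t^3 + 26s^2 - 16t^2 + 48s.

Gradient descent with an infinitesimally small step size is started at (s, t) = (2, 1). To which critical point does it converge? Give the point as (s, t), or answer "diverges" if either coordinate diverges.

(-1, 2)

C is separable, so gradient descent decouples: s follows -∂C/∂s, t follows -∂C/∂t.
∂C/∂s = -4(s - 4)(s + 1)(s + 3); at s=2 this is 120, so s decreases.
∂C/∂t = -4t(t - 4)(t - 2); at t=1 this is -12, so t increases.
s converges to its nearest critical value -1 (a local min of the s-part); t converges to 2. The iterate converges to (-1, 2).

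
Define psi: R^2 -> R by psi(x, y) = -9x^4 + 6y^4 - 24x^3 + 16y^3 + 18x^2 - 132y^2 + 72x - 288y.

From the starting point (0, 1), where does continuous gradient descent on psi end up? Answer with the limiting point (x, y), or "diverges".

psi is separable, so gradient descent decouples: x follows -∂psi/∂x, y follows -∂psi/∂y.
∂psi/∂x = -36(x - 1)(x + 1)(x + 2); at x=0 this is 72, so x decreases.
∂psi/∂y = 24(y - 3)(y + 1)(y + 4); at y=1 this is -480, so y increases.
x converges to its nearest critical value -1 (a local min of the x-part); y converges to 3. The iterate converges to (-1, 3).

(-1, 3)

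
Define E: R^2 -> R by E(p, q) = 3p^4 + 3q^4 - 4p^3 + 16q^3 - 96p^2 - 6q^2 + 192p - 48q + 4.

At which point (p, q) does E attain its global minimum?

(-4, -4)

E(p,q) separates as A(p) + B(q) + 4, so its minimum is min A + min B + 4.
A'(p) = 12(p - 4)(p - 1)(p + 4) vanishes at p ∈ {-4, 1, 4}; B'(q) = 12(q - 1)(q + 1)(q + 4) vanishes at q ∈ {-4, -1, 1}.
Local minima of A (where A''>0): A(-4)=-1280, A(4)=-256. Local minima of B: B(-4)=-160, B(1)=-35.
So the global minimum of E is A(-4) + B(-4) + 4 = -1280 − 160 + 4 = -1436, attained at (-4, -4).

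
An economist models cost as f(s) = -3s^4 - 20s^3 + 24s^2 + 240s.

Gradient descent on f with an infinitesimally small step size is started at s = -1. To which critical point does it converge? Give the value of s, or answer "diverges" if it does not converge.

-2

f'(s) = -12(s - 2)(s + 2)(s + 5), so f'(-1) = 144.
Gradient descent moves in the -f' direction, i.e. s is decreasing.
The nearest critical point in that direction is s = -2, where f'' = 144 > 0 (a local minimum). The iterate converges there.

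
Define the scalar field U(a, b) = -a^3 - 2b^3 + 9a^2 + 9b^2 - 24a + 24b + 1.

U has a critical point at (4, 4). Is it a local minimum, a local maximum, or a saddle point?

local maximum

The mixed partial ∂²U/∂a∂b is 0, so the Hessian at any point is diag(U_aa, U_bb) = diag(6(-a + 3), 6(-2b + 3)).
At (4, 4): H = diag(-6, -30).
Both eigenvalues are negative, so H is negative definite: a local maximum.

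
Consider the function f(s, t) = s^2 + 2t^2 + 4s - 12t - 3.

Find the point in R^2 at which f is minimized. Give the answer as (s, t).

f(s,t) separates as P(s) + Q(t) − 3, so its minimum is min P + min Q − 3.
P'(s) = 2s + 4 vanishes at s ∈ {-2}; Q'(t) = 4(t - 3) vanishes at t ∈ {3}.
Local minima of P (where P''>0): P(-2)=-4. Local minima of Q: Q(3)=-18.
So the global minimum of f is P(-2) + Q(3) − 3 = -4 − 18 − 3 = -25, attained at (-2, 3).

(-2, 3)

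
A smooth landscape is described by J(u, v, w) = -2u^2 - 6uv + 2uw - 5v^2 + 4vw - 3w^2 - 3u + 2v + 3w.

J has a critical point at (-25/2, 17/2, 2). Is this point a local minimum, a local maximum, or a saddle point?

The Hessian is constant: H = [[-4, -6, 2], [-6, -10, 4], [2, 4, -6]].
Leading principal minors: Δ₁ = -4, Δ₂ = 4, Δ₃ = -16.
The minors alternate sign starting negative (−, +, −), so H is negative definite: a local maximum.

local maximum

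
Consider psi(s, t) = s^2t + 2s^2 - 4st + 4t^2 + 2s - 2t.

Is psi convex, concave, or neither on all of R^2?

neither

The term s^2t is cubic, so the Hessian is not constant.
∂²psi/∂s² = 2t + 4, which takes both signs as t varies (negative for sufficiently negative t). A diagonal entry of the Hessian changing sign means the Hessian is neither positive- nor negative-semidefinite on all of R^2.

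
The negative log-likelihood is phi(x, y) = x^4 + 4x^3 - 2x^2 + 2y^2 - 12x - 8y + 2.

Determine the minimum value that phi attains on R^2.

-15

phi(x,y) separates as P(x) + Q(y) + 2, so its minimum is min P + min Q + 2.
P'(x) = 4(x - 1)(x + 1)(x + 3) vanishes at x ∈ {-3, -1, 1}; Q'(y) = 4y - 8 vanishes at y ∈ {2}.
Local minima of P (where P''>0): P(-3)=-9, P(1)=-9. Local minima of Q: Q(2)=-8.
So the global minimum of phi is P(-3) + Q(2) + 2 = -9 − 8 + 2 = -15, attained at (-3, 2).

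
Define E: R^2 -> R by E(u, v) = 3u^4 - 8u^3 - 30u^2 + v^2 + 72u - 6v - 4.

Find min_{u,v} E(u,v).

-165

E(u,v) separates as P(u) + Q(v) − 4, so its minimum is min P + min Q − 4.
P'(u) = 12(u - 3)(u - 1)(u + 2) vanishes at u ∈ {-2, 1, 3}; Q'(v) = 2v - 6 vanishes at v ∈ {3}.
Local minima of P (where P''>0): P(-2)=-152, P(3)=-27. Local minima of Q: Q(3)=-9.
So the global minimum of E is P(-2) + Q(3) − 4 = -152 − 9 − 4 = -165, attained at (-2, 3).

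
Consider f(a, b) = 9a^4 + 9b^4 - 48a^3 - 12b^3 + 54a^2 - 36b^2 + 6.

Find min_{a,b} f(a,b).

f(a,b) separates as P(a) + Q(b) + 6, so its minimum is min P + min Q + 6.
P'(a) = 36a(a - 3)(a - 1) vanishes at a ∈ {0, 1, 3}; Q'(b) = 36b(b - 2)(b + 1) vanishes at b ∈ {-1, 0, 2}.
Local minima of P (where P''>0): P(0)=0, P(3)=-81. Local minima of Q: Q(-1)=-15, Q(2)=-96.
So the global minimum of f is P(3) + Q(2) + 6 = -81 − 96 + 6 = -171, attained at (3, 2).

-171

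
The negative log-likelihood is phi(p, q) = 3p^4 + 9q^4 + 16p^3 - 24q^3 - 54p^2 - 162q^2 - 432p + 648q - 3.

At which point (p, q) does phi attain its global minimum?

(3, -3)

phi(p,q) separates as A(p) + B(q) − 3, so its minimum is min A + min B − 3.
A'(p) = 12(p - 3)(p + 3)(p + 4) vanishes at p ∈ {-4, -3, 3}; B'(q) = 36(q - 3)(q - 2)(q + 3) vanishes at q ∈ {-3, 2, 3}.
Local minima of A (where A''>0): A(-4)=608, A(3)=-1107. Local minima of B: B(-3)=-2025, B(3)=567.
So the global minimum of phi is A(3) + B(-3) − 3 = -1107 − 2025 − 3 = -3135, attained at (3, -3).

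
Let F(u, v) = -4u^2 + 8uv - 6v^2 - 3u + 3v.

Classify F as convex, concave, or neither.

F is quadratic, so its Hessian is the constant matrix H = [[-8, 8], [8, -12]].
det(H) = 32, tr(H) = -20.
det(H) > 0 and tr(H) < 0, so H is negative definite everywhere: concave.

concave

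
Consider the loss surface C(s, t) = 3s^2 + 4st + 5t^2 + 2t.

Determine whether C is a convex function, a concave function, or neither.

convex

C is quadratic, so its Hessian is the constant matrix H = [[6, 4], [4, 10]].
det(H) = 44, tr(H) = 16.
det(H) > 0 and tr(H) > 0, so H is positive definite everywhere: convex.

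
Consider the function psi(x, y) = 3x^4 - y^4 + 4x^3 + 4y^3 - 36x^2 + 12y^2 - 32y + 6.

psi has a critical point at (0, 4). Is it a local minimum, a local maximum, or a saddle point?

The mixed partial ∂²psi/∂x∂y is 0, so the Hessian at any point is diag(psi_xx, psi_yy) = diag(12(3x^2 + 2x - 6), 12(-y^2 + 2y + 2)).
At (0, 4): H = diag(-72, -72).
Both eigenvalues are negative, so H is negative definite: a local maximum.

local maximum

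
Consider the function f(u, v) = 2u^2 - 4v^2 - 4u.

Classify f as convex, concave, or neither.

f is quadratic, so its Hessian is the constant matrix H = [[4, 0], [0, -8]].
det(H) = -32, tr(H) = -4.
det(H) < 0, so H is indefinite: neither convex nor concave.

neither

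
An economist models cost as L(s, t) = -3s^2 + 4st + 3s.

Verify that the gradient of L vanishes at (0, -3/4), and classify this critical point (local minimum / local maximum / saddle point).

saddle point

∇L = (-6s + 4t + 3, 4s); substituting (0, -3/4) gives ∇L = (0, 0), so (0, -3/4) is indeed a critical point.
The Hessian of L is constant: H = [[-6, 4], [4, 0]].
det(H) = (-6)·0 − 4² = -16.
Since det(H) < 0, H is indefinite and the critical point is a saddle point.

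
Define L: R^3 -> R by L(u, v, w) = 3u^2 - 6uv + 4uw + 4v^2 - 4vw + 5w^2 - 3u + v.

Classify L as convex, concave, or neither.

convex

L is quadratic, so its Hessian is the constant matrix H = [[6, -6, 4], [-6, 8, -4], [4, -4, 10]].
Leading principal minors: 6, 12, 88.
All positive ⇒ H ≻ 0 ⇒ convex.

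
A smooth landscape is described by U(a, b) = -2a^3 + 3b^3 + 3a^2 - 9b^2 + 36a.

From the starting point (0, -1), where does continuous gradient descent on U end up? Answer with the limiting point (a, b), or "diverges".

U is separable, so gradient descent decouples: a follows -∂U/∂a, b follows -∂U/∂b.
∂U/∂a = -6(a - 3)(a + 2); at a=0 this is 36, so a decreases.
∂U/∂b = 9b(b - 2); at b=-1 this is 27, so b decreases.
The b-coordinate has no critical point in that direction and runs off to infinity.

diverges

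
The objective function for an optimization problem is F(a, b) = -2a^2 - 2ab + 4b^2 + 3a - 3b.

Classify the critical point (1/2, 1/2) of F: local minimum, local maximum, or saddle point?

saddle point

The Hessian of F is constant: H = [[-4, -2], [-2, 8]].
det(H) = (-4)·8 − (-2)² = -36.
Since det(H) < 0, H is indefinite and the critical point is a saddle point.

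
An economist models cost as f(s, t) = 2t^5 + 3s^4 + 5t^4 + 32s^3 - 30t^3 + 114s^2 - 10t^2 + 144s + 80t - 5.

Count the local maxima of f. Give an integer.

2

f separates as a function of s plus a function of t, so ∇f=0 decouples.
∂f/∂s = 12(s + 1)(s + 3)(s + 4) = 0 at s ∈ {-4, -3, -1}; ∂f/∂t = 10(t - 2)(t - 1)(t + 1)(t + 4) = 0 at t ∈ {-4, -1, 1, 2}.
The Hessian is diagonal: diag(f_ss, f_tt). Second derivatives: f_ss(-4)=36, f_ss(-3)=-24, f_ss(-1)=72; f_tt(-4)=-900, f_tt(-1)=180, f_tt(1)=-100, f_tt(2)=180.
Local maxima occur where both diagonal entries negative: (-3, -4), (-3, 1). Count: 2.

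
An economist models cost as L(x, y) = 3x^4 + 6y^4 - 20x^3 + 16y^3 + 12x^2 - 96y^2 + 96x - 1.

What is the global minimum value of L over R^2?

-1086

L(x,y) separates as P(x) + Q(y) − 1, so its minimum is min P + min Q − 1.
P'(x) = 12(x - 4)(x - 2)(x + 1) vanishes at x ∈ {-1, 2, 4}; Q'(y) = 24y(y - 2)(y + 4) vanishes at y ∈ {-4, 0, 2}.
Local minima of P (where P''>0): P(-1)=-61, P(4)=64. Local minima of Q: Q(-4)=-1024, Q(2)=-160.
So the global minimum of L is P(-1) + Q(-4) − 1 = -61 − 1024 − 1 = -1086, attained at (-1, -4).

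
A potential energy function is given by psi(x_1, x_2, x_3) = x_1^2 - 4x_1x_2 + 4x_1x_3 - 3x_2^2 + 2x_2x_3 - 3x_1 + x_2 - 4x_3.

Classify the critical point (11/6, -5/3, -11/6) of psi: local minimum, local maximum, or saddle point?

saddle point

The Hessian is constant: H = [[2, -4, 4], [-4, -6, 2], [4, 2, 0]].
Leading principal minors: Δ₁ = 2, Δ₂ = -28, Δ₃ = 24.
The minors fit neither the all-positive nor the alternating-sign pattern, so H is indefinite: a saddle point.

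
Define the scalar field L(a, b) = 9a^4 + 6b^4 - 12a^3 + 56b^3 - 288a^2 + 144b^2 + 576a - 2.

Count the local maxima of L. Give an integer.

L separates as a function of a plus a function of b, so ∇L=0 decouples.
∂L/∂a = 36(a - 4)(a - 1)(a + 4) = 0 at a ∈ {-4, 1, 4}; ∂L/∂b = 24b(b + 3)(b + 4) = 0 at b ∈ {-4, -3, 0}.
The Hessian is diagonal: diag(L_aa, L_bb). Second derivatives: L_aa(-4)=1440, L_aa(1)=-540, L_aa(4)=864; L_bb(-4)=96, L_bb(-3)=-72, L_bb(0)=288.
Local maxima occur where both diagonal entries negative: (1, -3). Count: 1.

1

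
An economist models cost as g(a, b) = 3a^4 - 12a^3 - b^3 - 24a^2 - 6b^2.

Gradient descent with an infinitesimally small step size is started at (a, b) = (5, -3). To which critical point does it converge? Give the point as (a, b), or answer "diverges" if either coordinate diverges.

g is separable, so gradient descent decouples: a follows -∂g/∂a, b follows -∂g/∂b.
∂g/∂a = 12a(a - 4)(a + 1); at a=5 this is 360, so a decreases.
∂g/∂b = -3b(b + 4); at b=-3 this is 9, so b decreases.
a converges to its nearest critical value 4 (a local min of the a-part); b converges to -4. The iterate converges to (4, -4).

(4, -4)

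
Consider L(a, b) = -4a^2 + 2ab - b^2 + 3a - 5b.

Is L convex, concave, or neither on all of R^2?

concave

L is quadratic, so its Hessian is the constant matrix H = [[-8, 2], [2, -2]].
det(H) = 12, tr(H) = -10.
det(H) > 0 and tr(H) < 0, so H is negative definite everywhere: concave.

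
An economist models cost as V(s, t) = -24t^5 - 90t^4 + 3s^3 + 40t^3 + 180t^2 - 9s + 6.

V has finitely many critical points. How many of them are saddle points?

V separates as a function of s plus a function of t, so ∇V=0 decouples.
∂V/∂s = 9(s - 1)(s + 1) = 0 at s ∈ {-1, 1}; ∂V/∂t = -120t(t - 1)(t + 1)(t + 3) = 0 at t ∈ {-3, -1, 0, 1}.
The Hessian is diagonal: diag(V_ss, V_tt). Second derivatives: V_ss(-1)=-18, V_ss(1)=18; V_tt(-3)=2880, V_tt(-1)=-480, V_tt(0)=360, V_tt(1)=-960.
Saddle points occur where the two diagonal entries have opposite signs: (-1, -3), (-1, 0), (1, -1), (1, 1). Count: 4.

4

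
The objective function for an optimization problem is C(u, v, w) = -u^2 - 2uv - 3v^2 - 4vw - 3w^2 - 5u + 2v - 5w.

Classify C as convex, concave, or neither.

concave

C is quadratic, so its Hessian is the constant matrix H = [[-2, -2, 0], [-2, -6, -4], [0, -4, -6]].
Leading principal minors: -2, 8, -16.
Signs alternate −, +, − ⇒ H ≺ 0 ⇒ concave.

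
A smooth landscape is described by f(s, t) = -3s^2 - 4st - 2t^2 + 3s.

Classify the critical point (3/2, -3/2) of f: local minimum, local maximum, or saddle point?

The Hessian of f is constant: H = [[-6, -4], [-4, -4]].
det(H) = (-6)·(-4) − (-4)² = 8.
det(H) > 0 and tr(H) = -10 < 0, so H is negative definite and the point is a local maximum.

local maximum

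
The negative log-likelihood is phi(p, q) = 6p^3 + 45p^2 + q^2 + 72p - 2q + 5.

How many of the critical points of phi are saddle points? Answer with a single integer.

1

phi separates as a function of p plus a function of q, so ∇phi=0 decouples.
∂phi/∂p = 18(p + 1)(p + 4) = 0 at p ∈ {-4, -1}; ∂phi/∂q = 2(q - 1) = 0 at q ∈ {1}.
The Hessian is diagonal: diag(phi_pp, phi_qq). Second derivatives: phi_pp(-4)=-54, phi_pp(-1)=54; phi_qq(1)=2.
Saddle points occur where the two diagonal entries have opposite signs: (-4, 1). Count: 1.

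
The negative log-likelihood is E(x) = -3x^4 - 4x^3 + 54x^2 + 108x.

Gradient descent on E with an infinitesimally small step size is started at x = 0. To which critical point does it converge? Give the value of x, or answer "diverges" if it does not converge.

E'(x) = -12(x - 3)(x + 1)(x + 3), so E'(0) = 108.
Gradient descent moves in the -E' direction, i.e. x is decreasing.
The nearest critical point in that direction is x = -1, where E'' = 96 > 0 (a local minimum). The iterate converges there.

-1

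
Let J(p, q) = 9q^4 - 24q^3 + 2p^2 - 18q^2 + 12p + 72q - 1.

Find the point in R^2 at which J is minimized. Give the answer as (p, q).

J(p,q) separates as A(p) + B(q) − 1, so its minimum is min A + min B − 1.
A'(p) = 4p + 12 vanishes at p ∈ {-3}; B'(q) = 36(q - 2)(q - 1)(q + 1) vanishes at q ∈ {-1, 1, 2}.
Local minima of A (where A''>0): A(-3)=-18. Local minima of B: B(-1)=-57, B(2)=24.
So the global minimum of J is A(-3) + B(-1) − 1 = -18 − 57 − 1 = -76, attained at (-3, -1).

(-3, -1)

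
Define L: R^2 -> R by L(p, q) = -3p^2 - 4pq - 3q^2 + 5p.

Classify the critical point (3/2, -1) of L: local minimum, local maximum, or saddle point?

local maximum

The Hessian of L is constant: H = [[-6, -4], [-4, -6]].
det(H) = (-6)·(-6) − (-4)² = 20.
det(H) > 0 and tr(H) = -12 < 0, so H is negative definite and the point is a local maximum.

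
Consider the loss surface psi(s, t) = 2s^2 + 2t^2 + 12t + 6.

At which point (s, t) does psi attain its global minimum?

(0, -3)

psi(s,t) separates as P(s) + Q(t) + 6, so its minimum is min P + min Q + 6.
P'(s) = 4s vanishes at s ∈ {0}; Q'(t) = 4(t + 3) vanishes at t ∈ {-3}.
Local minima of P (where P''>0): P(0)=0. Local minima of Q: Q(-3)=-18.
So the global minimum of psi is P(0) + Q(-3) + 6 = 0 − 18 + 6 = -12, attained at (0, -3).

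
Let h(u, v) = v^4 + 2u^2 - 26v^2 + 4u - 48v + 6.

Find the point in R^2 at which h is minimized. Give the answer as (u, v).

h(u,v) separates as P(u) + Q(v) + 6, so its minimum is min P + min Q + 6.
P'(u) = 4u + 4 vanishes at u ∈ {-1}; Q'(v) = 4(v - 4)(v + 1)(v + 3) vanishes at v ∈ {-3, -1, 4}.
Local minima of P (where P''>0): P(-1)=-2. Local minima of Q: Q(-3)=-9, Q(4)=-352.
So the global minimum of h is P(-1) + Q(4) + 6 = -2 − 352 + 6 = -348, attained at (-1, 4).

(-1, 4)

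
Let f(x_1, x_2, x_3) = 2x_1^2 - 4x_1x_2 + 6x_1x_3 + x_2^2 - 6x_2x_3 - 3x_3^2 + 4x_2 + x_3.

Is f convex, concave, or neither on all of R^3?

neither

f is quadratic, so its Hessian is the constant matrix H = [[4, -4, 6], [-4, 2, -6], [6, -6, -6]].
Leading principal minors: 4, -8, 120.
Neither pattern holds ⇒ H is indefinite ⇒ neither convex nor concave.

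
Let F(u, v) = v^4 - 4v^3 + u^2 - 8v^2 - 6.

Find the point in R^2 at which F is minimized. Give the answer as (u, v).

(0, 4)

F(u,v) separates as P(u) + Q(v) − 6, so its minimum is min P + min Q − 6.
P'(u) = 2u vanishes at u ∈ {0}; Q'(v) = 4v(v - 4)(v + 1) vanishes at v ∈ {-1, 0, 4}.
Local minima of P (where P''>0): P(0)=0. Local minima of Q: Q(-1)=-3, Q(4)=-128.
So the global minimum of F is P(0) + Q(4) − 6 = 0 − 128 − 6 = -134, attained at (0, 4).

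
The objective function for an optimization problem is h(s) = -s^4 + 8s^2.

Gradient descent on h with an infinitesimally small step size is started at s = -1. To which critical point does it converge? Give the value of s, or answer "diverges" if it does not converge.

h'(s) = -4s(s - 2)(s + 2), so h'(-1) = -12.
Gradient descent moves in the -h' direction, i.e. s is increasing.
The nearest critical point in that direction is s = 0, where h'' = 16 > 0 (a local minimum). The iterate converges there.

0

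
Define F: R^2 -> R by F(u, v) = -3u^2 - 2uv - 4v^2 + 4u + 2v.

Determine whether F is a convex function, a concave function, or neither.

concave

F is quadratic, so its Hessian is the constant matrix H = [[-6, -2], [-2, -8]].
det(H) = 44, tr(H) = -14.
det(H) > 0 and tr(H) < 0, so H is negative definite everywhere: concave.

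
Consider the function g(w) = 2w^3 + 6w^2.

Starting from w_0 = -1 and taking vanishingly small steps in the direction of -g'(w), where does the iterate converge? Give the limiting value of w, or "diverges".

0

g'(w) = 6w(w + 2), so g'(-1) = -6.
Gradient descent moves in the -g' direction, i.e. w is increasing.
The nearest critical point in that direction is w = 0, where g'' = 12 > 0 (a local minimum). The iterate converges there.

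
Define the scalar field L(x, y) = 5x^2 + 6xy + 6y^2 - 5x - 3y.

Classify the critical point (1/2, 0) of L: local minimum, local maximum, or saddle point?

local minimum

The Hessian of L is constant: H = [[10, 6], [6, 12]].
det(H) = 10·12 − 6² = 84.
det(H) > 0 and tr(H) = 22 > 0, so H is positive definite and the point is a local minimum.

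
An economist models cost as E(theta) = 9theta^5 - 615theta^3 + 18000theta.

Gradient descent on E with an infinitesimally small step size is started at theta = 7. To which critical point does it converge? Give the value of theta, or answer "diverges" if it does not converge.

5

E'(theta) = 45(theta - 5)(theta - 4)(theta + 4)(theta + 5), so E'(7) = 35640.
Gradient descent moves in the -E' direction, i.e. theta is decreasing.
The nearest critical point in that direction is theta = 5, where E'' = 4050 > 0 (a local minimum). The iterate converges there.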